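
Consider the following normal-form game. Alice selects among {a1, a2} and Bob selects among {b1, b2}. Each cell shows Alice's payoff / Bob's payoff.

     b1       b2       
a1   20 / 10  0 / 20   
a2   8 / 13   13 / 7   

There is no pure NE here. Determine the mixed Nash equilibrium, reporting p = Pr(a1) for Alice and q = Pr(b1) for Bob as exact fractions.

p = 3/8, q = 13/25

In a mixed NE each player is indifferent between their pure strategies, so the opponent's mix sets the indifference.
Bob indifferent between b1 and b2: p·10 + (1−p)·13 = p·20 + (1−p)·7 ⟹ 13 + (-3)p = 7 + 13p ⟹ p = 3/8.
Alice indifferent between a1 and a2: q·20 + (1−q)·0 = q·8 + (1−q)·13 ⟹ 0 + 20q = 13 + (-5)q ⟹ q = 13/25.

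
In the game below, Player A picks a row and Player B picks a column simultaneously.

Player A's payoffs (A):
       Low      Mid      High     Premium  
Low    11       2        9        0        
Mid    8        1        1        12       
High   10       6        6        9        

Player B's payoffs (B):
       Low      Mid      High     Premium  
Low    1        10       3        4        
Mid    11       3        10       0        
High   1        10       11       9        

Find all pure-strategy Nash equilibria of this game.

Check mutual best responses: a cell is a NE iff neither player can gain by unilaterally deviating.
Player A's best responses — vs Low: Low (payoff 11); vs Mid: High (payoff 6); vs High: Low (payoff 9); vs Premium: Mid (payoff 12).
Player B's best responses — vs Low: Mid (payoff 10); vs Mid: Low (payoff 11); vs High: High (payoff 11).
No cell has both players best-responding. For instance, Player A's best reply to Premium is Mid, but against Mid Player B prefers Low over Premium.

There is no pure-strategy Nash equilibrium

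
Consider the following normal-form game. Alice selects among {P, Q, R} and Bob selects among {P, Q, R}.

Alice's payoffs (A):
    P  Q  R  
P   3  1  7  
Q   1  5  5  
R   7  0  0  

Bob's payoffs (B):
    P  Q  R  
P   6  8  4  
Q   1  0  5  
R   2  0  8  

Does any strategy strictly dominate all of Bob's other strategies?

Check whether one of Bob's strategies beats all alternatives regardless of what the opponent does.
P is not dominant: against P, Q gives 8 > 6.
Q is not dominant: against Q, P gives 1 > 0.
R is not dominant: against P, P gives 6 > 4.
No single strategy is best against every opponent action.

None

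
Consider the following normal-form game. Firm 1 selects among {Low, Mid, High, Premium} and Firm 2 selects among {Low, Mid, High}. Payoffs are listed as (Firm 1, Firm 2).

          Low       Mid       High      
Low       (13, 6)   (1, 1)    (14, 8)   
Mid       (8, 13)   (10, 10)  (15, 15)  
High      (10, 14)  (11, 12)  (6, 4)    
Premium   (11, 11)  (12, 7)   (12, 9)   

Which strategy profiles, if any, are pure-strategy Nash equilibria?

Check mutual best responses: a cell is a NE iff neither player can gain by unilaterally deviating.
Firm 1's best responses — vs Low: Low (payoff 13); vs Mid: Premium (payoff 12); vs High: Mid (payoff 15).
Firm 2's best responses — vs Low: High (payoff 8); vs Mid: High (payoff 15); vs High: Low (payoff 14); vs Premium: Low (payoff 11).
The only mutual best response is (Mid, High); neither player gains by switching there.

(Mid, High)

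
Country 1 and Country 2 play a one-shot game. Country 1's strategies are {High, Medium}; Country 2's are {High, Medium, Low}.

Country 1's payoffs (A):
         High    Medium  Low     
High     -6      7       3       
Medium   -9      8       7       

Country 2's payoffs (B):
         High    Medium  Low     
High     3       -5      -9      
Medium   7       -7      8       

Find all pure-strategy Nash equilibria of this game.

Find each player's best response to every opponent strategy; NE are the intersections.
Country 1's best responses — vs High: High (payoff -6); vs Medium: Medium (payoff 8); vs Low: Medium (payoff 7).
Country 2's best responses — vs High: High (payoff 3); vs Medium: Low (payoff 8).
Mutual best responses occur at (High, High) and (Medium, Low); at each, neither player gains by switching.

(High, High) and (Medium, Low)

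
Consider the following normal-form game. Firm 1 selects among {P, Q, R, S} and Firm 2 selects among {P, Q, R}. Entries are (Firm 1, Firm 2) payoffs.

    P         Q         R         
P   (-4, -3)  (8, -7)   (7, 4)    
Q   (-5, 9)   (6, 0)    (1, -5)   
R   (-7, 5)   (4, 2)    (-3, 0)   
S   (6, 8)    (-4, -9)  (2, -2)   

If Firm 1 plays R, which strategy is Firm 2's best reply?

With Firm 1 fixed at R, Firm 2's payoffs are: P → 5, Q → 2, R → 0.
The maximum is 5, achieved by P.

P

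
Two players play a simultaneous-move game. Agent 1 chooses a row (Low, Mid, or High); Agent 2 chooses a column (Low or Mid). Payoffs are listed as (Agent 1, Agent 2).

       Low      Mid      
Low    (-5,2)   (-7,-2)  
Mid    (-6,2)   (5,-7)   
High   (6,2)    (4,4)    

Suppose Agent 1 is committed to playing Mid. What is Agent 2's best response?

With Agent 1 fixed at Mid, Agent 2's payoffs are: Low → 2, Mid → -7.
The maximum is 2, achieved by Low.

Low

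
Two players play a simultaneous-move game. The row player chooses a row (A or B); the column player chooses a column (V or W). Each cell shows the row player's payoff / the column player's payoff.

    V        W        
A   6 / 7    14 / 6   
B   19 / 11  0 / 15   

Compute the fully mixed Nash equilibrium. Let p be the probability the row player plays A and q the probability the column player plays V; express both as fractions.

Each player's mixing probability is pinned down by making the *other* player indifferent.
The column player indifferent between V and W: p·7 + (1−p)·11 = p·6 + (1−p)·15 ⟹ 11 + (-4)p = 15 + (-9)p ⟹ p = 4/5.
The row player indifferent between A and B: q·6 + (1−q)·14 = q·19 + (1−q)·0 ⟹ 14 + (-8)q = 0 + 19q ⟹ q = 14/27.

p = 4/5, q = 14/27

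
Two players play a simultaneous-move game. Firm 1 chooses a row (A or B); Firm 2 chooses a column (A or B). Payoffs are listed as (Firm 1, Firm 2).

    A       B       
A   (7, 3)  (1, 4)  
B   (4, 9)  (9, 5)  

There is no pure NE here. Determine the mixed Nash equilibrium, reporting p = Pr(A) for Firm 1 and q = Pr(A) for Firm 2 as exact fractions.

p = 4/5, q = 8/11

In a mixed NE each player is indifferent between their pure strategies, so the opponent's mix sets the indifference.
Firm 2 indifferent between A and B: p·3 + (1−p)·9 = p·4 + (1−p)·5 ⟹ 9 + (-6)p = 5 + (-1)p ⟹ p = 4/5.
Firm 1 indifferent between A and B: q·7 + (1−q)·1 = q·4 + (1−q)·9 ⟹ 1 + 6q = 9 + (-5)q ⟹ q = 8/11.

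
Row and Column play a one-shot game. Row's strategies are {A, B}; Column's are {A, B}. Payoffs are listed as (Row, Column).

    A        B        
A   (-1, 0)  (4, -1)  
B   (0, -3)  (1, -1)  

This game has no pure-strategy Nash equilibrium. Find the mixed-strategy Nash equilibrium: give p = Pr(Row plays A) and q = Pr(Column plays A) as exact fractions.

Each player's mixing probability is pinned down by making the *other* player indifferent.
Column indifferent between A and B: p·0 + (1−p)·(-3) = p·(-1) + (1−p)·(-1) ⟹ (-3) + 3p = (-1) + 0p ⟹ p = 2/3.
Row indifferent between A and B: q·(-1) + (1−q)·4 = q·0 + (1−q)·1 ⟹ 4 + (-5)q = 1 + (-1)q ⟹ q = 3/4.

p = 2/3, q = 3/4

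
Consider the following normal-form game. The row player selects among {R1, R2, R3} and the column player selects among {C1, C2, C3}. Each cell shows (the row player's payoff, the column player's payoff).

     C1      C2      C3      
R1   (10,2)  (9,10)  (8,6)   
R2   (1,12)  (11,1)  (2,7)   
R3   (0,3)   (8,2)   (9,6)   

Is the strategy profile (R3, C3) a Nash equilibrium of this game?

Yes

Holding the column player at C3: the row player gets 9 from R3, versus 8 from R1, 2 from R2. No profitable deviation for the row player.
Holding the row player at R3: the column player gets 6 from C3, versus 3 from C1, 2 from C2. No profitable deviation for the column player either.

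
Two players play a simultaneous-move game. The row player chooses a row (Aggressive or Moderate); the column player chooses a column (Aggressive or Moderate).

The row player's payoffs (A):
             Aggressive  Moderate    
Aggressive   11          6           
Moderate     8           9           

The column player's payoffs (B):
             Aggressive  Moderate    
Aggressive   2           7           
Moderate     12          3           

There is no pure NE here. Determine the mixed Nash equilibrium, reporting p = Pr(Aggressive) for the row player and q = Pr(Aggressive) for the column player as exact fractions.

p = 9/14, q = 1/2

In a mixed NE each player is indifferent between their pure strategies, so the opponent's mix sets the indifference.
The column player indifferent between Aggressive and Moderate: p·2 + (1−p)·12 = p·7 + (1−p)·3 ⟹ 12 + (-10)p = 3 + 4p ⟹ p = 9/14.
The row player indifferent between Aggressive and Moderate: q·11 + (1−q)·6 = q·8 + (1−q)·9 ⟹ 6 + 5q = 9 + (-1)q ⟹ q = 1/2.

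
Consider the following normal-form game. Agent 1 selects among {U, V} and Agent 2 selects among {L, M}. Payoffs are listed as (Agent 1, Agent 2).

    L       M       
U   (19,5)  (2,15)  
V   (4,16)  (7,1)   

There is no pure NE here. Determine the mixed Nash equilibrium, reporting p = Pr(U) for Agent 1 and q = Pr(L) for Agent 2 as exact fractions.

p = 3/5, q = 1/4

In a mixed NE each player is indifferent between their pure strategies, so the opponent's mix sets the indifference.
Agent 2 indifferent between L and M: p·5 + (1−p)·16 = p·15 + (1−p)·1 ⟹ 16 + (-11)p = 1 + 14p ⟹ p = 3/5.
Agent 1 indifferent between U and V: q·19 + (1−q)·2 = q·4 + (1−q)·7 ⟹ 2 + 17q = 7 + (-3)q ⟹ q = 1/4.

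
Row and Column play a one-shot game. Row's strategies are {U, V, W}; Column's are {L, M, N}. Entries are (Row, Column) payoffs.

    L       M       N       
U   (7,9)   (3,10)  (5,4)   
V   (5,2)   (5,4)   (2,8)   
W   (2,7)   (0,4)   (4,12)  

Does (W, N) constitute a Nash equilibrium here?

No

Holding Column at N: Row gets 4 from W but could get 5 by switching to U. Row has a profitable deviation.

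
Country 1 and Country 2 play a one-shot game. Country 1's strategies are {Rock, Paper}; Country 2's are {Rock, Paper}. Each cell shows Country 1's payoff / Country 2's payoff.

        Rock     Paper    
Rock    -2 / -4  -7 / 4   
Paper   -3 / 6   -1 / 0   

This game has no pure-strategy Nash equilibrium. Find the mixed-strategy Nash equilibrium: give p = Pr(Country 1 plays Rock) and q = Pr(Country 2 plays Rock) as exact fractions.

p = 3/7, q = 6/7

Each player's mixing probability is pinned down by making the *other* player indifferent.
Country 2 indifferent between Rock and Paper: p·(-4) + (1−p)·6 = p·4 + (1−p)·0 ⟹ 6 + (-10)p = 0 + 4p ⟹ p = 3/7.
Country 1 indifferent between Rock and Paper: q·(-2) + (1−q)·(-7) = q·(-3) + (1−q)·(-1) ⟹ (-7) + 5q = (-1) + (-2)q ⟹ q = 6/7.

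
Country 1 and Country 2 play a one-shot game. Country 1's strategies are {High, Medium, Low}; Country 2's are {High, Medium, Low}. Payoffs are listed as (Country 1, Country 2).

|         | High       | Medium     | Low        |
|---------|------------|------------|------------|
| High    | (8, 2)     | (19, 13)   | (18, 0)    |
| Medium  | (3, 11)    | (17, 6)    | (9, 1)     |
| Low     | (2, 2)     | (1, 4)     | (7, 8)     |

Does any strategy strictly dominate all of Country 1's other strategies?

High

A strategy is strictly dominant if it gives Country 1 a strictly higher payoff than every other strategy, against every choice by the opponent.
High strictly dominates: vs High: 8 > each of {3, 2}; vs Medium: 19 > each of {17, 1}; vs Low: 18 > each of {9, 7}.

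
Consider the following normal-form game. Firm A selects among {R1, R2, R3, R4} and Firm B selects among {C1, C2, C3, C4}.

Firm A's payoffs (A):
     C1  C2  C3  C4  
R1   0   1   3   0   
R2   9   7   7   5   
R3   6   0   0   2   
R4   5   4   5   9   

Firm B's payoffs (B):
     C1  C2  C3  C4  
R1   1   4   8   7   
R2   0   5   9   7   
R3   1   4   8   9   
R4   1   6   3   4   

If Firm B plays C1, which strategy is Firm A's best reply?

R2

With Firm B fixed at C1, Firm A's payoffs are: R1 → 0, R2 → 9, R3 → 6, R4 → 5.
The maximum is 9, achieved by R2.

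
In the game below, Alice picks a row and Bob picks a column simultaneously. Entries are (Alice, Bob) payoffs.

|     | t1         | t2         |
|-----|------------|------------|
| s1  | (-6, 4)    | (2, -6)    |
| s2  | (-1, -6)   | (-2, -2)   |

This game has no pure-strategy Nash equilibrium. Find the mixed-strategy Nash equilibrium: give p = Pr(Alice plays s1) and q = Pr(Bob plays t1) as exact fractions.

p = 2/7, q = 4/9

Each player's mixing probability is pinned down by making the *other* player indifferent.
Bob indifferent between t1 and t2: p·4 + (1−p)·(-6) = p·(-6) + (1−p)·(-2) ⟹ (-6) + 10p = (-2) + (-4)p ⟹ p = 2/7.
Alice indifferent between s1 and s2: q·(-6) + (1−q)·2 = q·(-1) + (1−q)·(-2) ⟹ 2 + (-8)q = (-2) + 1q ⟹ q = 4/9.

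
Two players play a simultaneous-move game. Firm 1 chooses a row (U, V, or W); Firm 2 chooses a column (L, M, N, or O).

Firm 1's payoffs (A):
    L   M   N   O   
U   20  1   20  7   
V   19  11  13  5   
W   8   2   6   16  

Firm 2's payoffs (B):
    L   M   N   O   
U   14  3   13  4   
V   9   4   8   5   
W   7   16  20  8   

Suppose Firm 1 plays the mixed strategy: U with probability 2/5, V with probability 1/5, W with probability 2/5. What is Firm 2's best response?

Firm 2's best reply maximizes expected payoff against the mix.
L: (2/5)·14 + (1/5)·9 + (2/5)·7 = 51/5
M: (2/5)·3 + (1/5)·4 + (2/5)·16 = 42/5
N: (2/5)·13 + (1/5)·8 + (2/5)·20 = 74/5
O: (2/5)·4 + (1/5)·5 + (2/5)·8 = 29/5
Highest expected payoff is 74/5, from N.

N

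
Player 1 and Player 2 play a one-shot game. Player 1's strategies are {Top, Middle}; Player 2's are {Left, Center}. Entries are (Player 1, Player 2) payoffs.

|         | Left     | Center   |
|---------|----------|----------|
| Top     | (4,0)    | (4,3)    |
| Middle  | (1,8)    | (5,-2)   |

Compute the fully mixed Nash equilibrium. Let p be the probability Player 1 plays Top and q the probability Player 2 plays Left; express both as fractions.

In a mixed NE each player is indifferent between their pure strategies, so the opponent's mix sets the indifference.
Player 2 indifferent between Left and Center: p·0 + (1−p)·8 = p·3 + (1−p)·(-2) ⟹ 8 + (-8)p = (-2) + 5p ⟹ p = 10/13.
Player 1 indifferent between Top and Middle: q·4 + (1−q)·4 = q·1 + (1−q)·5 ⟹ 4 + 0q = 5 + (-4)q ⟹ q = 1/4.

p = 10/13, q = 1/4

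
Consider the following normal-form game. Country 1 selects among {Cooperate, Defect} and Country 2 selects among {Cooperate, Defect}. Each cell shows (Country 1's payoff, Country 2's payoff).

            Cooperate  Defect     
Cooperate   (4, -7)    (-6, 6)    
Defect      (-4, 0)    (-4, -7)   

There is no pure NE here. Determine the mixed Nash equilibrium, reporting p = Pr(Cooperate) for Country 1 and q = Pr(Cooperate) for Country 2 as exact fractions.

p = 7/20, q = 1/5

Each player's mixing probability is pinned down by making the *other* player indifferent.
Country 2 indifferent between Cooperate and Defect: p·(-7) + (1−p)·0 = p·6 + (1−p)·(-7) ⟹ 0 + (-7)p = (-7) + 13p ⟹ p = 7/20.
Country 1 indifferent between Cooperate and Defect: q·4 + (1−q)·(-6) = q·(-4) + (1−q)·(-4) ⟹ (-6) + 10q = (-4) + 0q ⟹ q = 1/5.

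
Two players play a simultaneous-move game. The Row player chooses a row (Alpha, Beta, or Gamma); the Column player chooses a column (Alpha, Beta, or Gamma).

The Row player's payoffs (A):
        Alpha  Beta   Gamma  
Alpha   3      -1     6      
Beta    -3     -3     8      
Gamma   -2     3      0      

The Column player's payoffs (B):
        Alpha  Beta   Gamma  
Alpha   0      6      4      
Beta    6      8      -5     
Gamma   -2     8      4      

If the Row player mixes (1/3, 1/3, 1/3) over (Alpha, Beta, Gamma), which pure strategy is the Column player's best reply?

Beta

Compute the Column player's expected payoff from each pure strategy against the given mix.
Alpha: (1/3)·0 + (1/3)·6 + (1/3)·(-2) = 4/3
Beta: (1/3)·6 + (1/3)·8 + (1/3)·8 = 22/3
Gamma: (1/3)·4 + (1/3)·(-5) + (1/3)·4 = 1
Highest expected payoff is 22/3, from Beta.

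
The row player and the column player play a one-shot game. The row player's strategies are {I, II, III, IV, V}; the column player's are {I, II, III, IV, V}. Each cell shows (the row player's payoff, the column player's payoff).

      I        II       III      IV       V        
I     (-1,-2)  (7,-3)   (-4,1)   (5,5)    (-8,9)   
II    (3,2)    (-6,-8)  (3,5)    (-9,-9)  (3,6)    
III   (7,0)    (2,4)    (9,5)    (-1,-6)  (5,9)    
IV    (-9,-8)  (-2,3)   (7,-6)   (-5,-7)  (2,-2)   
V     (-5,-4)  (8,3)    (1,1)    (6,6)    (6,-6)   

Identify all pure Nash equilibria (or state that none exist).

Check mutual best responses: a cell is a NE iff neither player can gain by unilaterally deviating.
The row player's best responses — vs I: III (payoff 7); vs II: V (payoff 8); vs III: III (payoff 9); vs IV: V (payoff 6); vs V: V (payoff 6).
The column player's best responses — vs I: V (payoff 9); vs II: V (payoff 6); vs III: V (payoff 9); vs IV: II (payoff 3); vs V: IV (payoff 6).
The only mutual best response is (V, IV); neither player gains by switching there.

(V, IV)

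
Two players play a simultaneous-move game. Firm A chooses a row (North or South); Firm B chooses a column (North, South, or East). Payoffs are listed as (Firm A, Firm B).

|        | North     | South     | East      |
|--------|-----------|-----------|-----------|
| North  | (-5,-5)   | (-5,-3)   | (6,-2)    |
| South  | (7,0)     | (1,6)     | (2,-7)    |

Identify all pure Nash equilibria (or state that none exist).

Find each player's best response to every opponent strategy; NE are the intersections.
Firm A's best responses — vs North: South (payoff 7); vs South: South (payoff 1); vs East: North (payoff 6).
Firm B's best responses — vs North: East (payoff -2); vs South: South (payoff 6).
Mutual best responses occur at (North, East) and (South, South); at each, neither player gains by switching.

(North, East) and (South, South)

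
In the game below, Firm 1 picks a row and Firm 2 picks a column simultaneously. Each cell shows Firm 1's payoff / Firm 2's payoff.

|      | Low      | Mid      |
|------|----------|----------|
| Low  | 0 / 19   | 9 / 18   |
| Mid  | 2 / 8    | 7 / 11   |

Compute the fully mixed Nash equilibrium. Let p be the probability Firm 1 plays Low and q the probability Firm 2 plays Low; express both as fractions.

p = 3/4, q = 1/2

Each player's mixing probability is pinned down by making the *other* player indifferent.
Firm 2 indifferent between Low and Mid: p·19 + (1−p)·8 = p·18 + (1−p)·11 ⟹ 8 + 11p = 11 + 7p ⟹ p = 3/4.
Firm 1 indifferent between Low and Mid: q·0 + (1−q)·9 = q·2 + (1−q)·7 ⟹ 9 + (-9)q = 7 + (-5)q ⟹ q = 1/2.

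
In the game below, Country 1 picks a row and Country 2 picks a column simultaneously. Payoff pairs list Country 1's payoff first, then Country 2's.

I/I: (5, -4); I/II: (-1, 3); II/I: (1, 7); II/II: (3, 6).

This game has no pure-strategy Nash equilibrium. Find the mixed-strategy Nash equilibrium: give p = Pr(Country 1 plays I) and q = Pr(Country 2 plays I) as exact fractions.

p = 1/8, q = 1/2

In a mixed NE each player is indifferent between their pure strategies, so the opponent's mix sets the indifference.
Country 2 indifferent between I and II: p·(-4) + (1−p)·7 = p·3 + (1−p)·6 ⟹ 7 + (-11)p = 6 + (-3)p ⟹ p = 1/8.
Country 1 indifferent between I and II: q·5 + (1−q)·(-1) = q·1 + (1−q)·3 ⟹ (-1) + 6q = 3 + (-2)q ⟹ q = 1/2.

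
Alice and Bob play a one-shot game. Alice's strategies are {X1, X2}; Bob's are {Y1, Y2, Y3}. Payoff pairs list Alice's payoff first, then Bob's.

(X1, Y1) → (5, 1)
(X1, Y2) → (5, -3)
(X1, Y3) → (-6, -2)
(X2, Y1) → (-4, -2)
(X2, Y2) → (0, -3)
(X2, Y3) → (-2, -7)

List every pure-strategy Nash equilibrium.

Find each player's best response to every opponent strategy; NE are the intersections.
Alice's best responses — vs Y1: X1 (payoff 5); vs Y2: X1 (payoff 5); vs Y3: X2 (payoff -2).
Bob's best responses — vs X1: Y1 (payoff 1); vs X2: Y1 (payoff -2).
The only mutual best response is (X1, Y1); neither player gains by switching there.

(X1, Y1)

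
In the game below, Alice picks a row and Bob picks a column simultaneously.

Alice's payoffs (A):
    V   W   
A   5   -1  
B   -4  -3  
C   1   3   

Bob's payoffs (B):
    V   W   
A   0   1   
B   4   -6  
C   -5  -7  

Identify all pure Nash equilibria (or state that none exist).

A profile is a Nash equilibrium when each player is best-responding to the other.
Alice's best responses — vs V: A (payoff 5); vs W: C (payoff 3).
Bob's best responses — vs A: W (payoff 1); vs B: V (payoff 4); vs C: V (payoff -5).
No cell has both players best-responding. For instance, Alice's best reply to V is A, but against A Bob prefers W over V.

None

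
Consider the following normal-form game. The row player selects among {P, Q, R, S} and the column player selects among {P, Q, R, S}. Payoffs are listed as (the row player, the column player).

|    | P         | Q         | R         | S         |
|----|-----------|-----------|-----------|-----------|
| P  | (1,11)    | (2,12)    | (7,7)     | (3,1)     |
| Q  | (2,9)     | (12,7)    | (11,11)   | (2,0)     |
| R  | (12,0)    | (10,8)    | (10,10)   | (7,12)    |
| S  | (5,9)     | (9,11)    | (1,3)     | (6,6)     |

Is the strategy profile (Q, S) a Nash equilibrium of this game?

No

Holding the column player at S: the row player gets 2 from Q but could get 7 by switching to R. The row player has a profitable deviation.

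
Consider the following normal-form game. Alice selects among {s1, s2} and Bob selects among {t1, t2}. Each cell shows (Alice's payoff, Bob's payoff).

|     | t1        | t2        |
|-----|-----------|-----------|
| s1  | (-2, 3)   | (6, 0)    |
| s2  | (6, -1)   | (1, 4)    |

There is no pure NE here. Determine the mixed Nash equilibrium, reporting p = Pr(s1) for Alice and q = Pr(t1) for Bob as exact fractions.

p = 5/8, q = 5/13

In a mixed NE each player is indifferent between their pure strategies, so the opponent's mix sets the indifference.
Bob indifferent between t1 and t2: p·3 + (1−p)·(-1) = p·0 + (1−p)·4 ⟹ (-1) + 4p = 4 + (-4)p ⟹ p = 5/8.
Alice indifferent between s1 and s2: q·(-2) + (1−q)·6 = q·6 + (1−q)·1 ⟹ 6 + (-8)q = 1 + 5q ⟹ q = 5/13.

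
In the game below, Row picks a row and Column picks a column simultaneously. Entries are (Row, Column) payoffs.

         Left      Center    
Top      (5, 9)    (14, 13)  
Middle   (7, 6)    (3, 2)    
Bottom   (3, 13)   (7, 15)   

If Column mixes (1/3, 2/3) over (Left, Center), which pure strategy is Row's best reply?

Row's best reply maximizes expected payoff against the mix.
Top: (1/3)·5 + (2/3)·14 = 11
Middle: (1/3)·7 + (2/3)·3 = 13/3
Bottom: (1/3)·3 + (2/3)·7 = 17/3
Highest expected payoff is 11, from Top.

Top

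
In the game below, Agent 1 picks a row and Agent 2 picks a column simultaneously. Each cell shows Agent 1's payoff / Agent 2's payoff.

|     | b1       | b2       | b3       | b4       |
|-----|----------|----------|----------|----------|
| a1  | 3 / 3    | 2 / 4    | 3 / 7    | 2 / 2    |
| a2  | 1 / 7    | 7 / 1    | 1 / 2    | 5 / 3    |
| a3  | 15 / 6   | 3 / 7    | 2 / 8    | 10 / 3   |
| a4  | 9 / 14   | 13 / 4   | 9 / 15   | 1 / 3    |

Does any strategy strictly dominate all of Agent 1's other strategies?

A strategy is strictly dominant if it gives Agent 1 a strictly higher payoff than every other strategy, against every choice by the opponent.
a1 is not dominant: against b1, a3 gives 15 > 3.
a2 is not dominant: against b1, a1 gives 3 > 1.
a3 is not dominant: against b2, a2 gives 7 > 3.
a4 is not dominant: against b1, a3 gives 15 > 9.
No single strategy is best against every opponent action.

No strictly dominant strategy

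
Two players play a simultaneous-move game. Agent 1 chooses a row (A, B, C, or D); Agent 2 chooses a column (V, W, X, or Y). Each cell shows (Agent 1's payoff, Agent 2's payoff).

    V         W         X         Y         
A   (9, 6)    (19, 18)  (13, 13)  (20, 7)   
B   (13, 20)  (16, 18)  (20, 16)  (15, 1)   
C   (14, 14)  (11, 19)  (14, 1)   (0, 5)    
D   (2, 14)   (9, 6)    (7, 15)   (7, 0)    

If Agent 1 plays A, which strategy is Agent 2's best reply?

W

With Agent 1 fixed at A, Agent 2's payoffs are: V → 6, W → 18, X → 13, Y → 7.
The maximum is 18, achieved by W.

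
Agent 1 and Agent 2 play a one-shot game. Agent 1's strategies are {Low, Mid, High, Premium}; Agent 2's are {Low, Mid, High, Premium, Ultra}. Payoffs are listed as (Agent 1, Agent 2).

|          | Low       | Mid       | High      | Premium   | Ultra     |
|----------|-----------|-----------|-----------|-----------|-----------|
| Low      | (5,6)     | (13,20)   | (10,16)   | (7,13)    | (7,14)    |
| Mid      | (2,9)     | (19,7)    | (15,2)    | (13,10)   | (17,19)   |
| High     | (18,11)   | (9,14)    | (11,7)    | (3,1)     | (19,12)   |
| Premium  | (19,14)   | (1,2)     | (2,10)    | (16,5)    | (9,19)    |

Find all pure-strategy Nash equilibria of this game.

No pure-strategy Nash equilibrium

Find each player's best response to every opponent strategy; NE are the intersections.
Agent 1's best responses — vs Low: Premium (payoff 19); vs Mid: Mid (payoff 19); vs High: Mid (payoff 15); vs Premium: Premium (payoff 16); vs Ultra: High (payoff 19).
Agent 2's best responses — vs Low: Mid (payoff 20); vs Mid: Ultra (payoff 19); vs High: Mid (payoff 14); vs Premium: Ultra (payoff 19).
No cell has both players best-responding. For instance, Agent 1's best reply to Low is Premium, but against Premium Agent 2 prefers Ultra over Low.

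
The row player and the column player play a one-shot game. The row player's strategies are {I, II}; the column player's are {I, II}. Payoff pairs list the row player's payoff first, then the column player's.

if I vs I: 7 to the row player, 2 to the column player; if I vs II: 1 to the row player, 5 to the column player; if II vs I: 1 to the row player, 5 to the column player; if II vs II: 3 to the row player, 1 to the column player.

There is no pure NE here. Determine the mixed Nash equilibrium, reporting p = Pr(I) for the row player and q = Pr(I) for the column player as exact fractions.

Each player's mixing probability is pinned down by making the *other* player indifferent.
The column player indifferent between I and II: p·2 + (1−p)·5 = p·5 + (1−p)·1 ⟹ 5 + (-3)p = 1 + 4p ⟹ p = 4/7.
The row player indifferent between I and II: q·7 + (1−q)·1 = q·1 + (1−q)·3 ⟹ 1 + 6q = 3 + (-2)q ⟹ q = 1/4.

p = 4/7, q = 1/4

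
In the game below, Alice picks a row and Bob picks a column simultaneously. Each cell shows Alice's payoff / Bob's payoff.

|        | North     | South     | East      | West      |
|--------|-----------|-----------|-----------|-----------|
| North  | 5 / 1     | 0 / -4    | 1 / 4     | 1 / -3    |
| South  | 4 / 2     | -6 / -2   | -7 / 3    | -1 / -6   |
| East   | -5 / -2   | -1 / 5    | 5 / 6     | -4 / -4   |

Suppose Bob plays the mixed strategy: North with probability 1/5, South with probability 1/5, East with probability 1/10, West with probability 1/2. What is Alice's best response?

Alice's best reply maximizes expected payoff against the mix.
North: (1/5)·5 + (1/5)·0 + (1/10)·1 + (1/2)·1 = 8/5
South: (1/5)·4 + (1/5)·(-6) + (1/10)·(-7) + (1/2)·(-1) = -8/5
East: (1/5)·(-5) + (1/5)·(-1) + (1/10)·5 + (1/2)·(-4) = -27/10
Highest expected payoff is 8/5, from North.

North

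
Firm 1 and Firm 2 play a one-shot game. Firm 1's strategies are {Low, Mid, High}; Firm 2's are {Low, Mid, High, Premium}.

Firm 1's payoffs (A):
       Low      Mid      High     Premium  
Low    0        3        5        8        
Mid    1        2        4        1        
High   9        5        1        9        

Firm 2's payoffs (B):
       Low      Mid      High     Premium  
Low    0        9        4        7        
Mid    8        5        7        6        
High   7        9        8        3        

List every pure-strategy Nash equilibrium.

(High, Mid)

A profile is a Nash equilibrium when each player is best-responding to the other.
Firm 1's best responses — vs Low: High (payoff 9); vs Mid: High (payoff 5); vs High: Low (payoff 5); vs Premium: High (payoff 9).
Firm 2's best responses — vs Low: Mid (payoff 9); vs Mid: Low (payoff 8); vs High: Mid (payoff 9).
The only mutual best response is (High, Mid); neither player gains by switching there.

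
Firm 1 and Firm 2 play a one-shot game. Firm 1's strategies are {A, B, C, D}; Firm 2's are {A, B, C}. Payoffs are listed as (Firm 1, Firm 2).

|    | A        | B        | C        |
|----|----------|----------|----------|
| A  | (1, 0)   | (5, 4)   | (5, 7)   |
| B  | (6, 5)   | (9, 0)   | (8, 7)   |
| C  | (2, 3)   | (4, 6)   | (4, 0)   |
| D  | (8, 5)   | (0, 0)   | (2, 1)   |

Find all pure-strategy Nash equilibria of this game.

Check mutual best responses: a cell is a NE iff neither player can gain by unilaterally deviating.
Firm 1's best responses — vs A: D (payoff 8); vs B: B (payoff 9); vs C: B (payoff 8).
Firm 2's best responses — vs A: C (payoff 7); vs B: C (payoff 7); vs C: B (payoff 6); vs D: A (payoff 5).
Mutual best responses occur at (B, C) and (D, A); at each, neither player gains by switching.

(B, C) and (D, A)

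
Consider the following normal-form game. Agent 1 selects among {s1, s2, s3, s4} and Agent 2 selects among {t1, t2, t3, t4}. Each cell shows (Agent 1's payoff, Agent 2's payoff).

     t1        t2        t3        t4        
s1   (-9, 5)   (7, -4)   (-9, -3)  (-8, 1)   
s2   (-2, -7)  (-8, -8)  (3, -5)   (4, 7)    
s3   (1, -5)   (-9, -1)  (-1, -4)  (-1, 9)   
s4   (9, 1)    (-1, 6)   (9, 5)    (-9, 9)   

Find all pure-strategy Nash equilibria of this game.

Check mutual best responses: a cell is a NE iff neither player can gain by unilaterally deviating.
Agent 1's best responses — vs t1: s4 (payoff 9); vs t2: s1 (payoff 7); vs t3: s4 (payoff 9); vs t4: s2 (payoff 4).
Agent 2's best responses — vs s1: t1 (payoff 5); vs s2: t4 (payoff 7); vs s3: t4 (payoff 9); vs s4: t4 (payoff 9).
The only mutual best response is (s2, t4); neither player gains by switching there.

(s2, t4)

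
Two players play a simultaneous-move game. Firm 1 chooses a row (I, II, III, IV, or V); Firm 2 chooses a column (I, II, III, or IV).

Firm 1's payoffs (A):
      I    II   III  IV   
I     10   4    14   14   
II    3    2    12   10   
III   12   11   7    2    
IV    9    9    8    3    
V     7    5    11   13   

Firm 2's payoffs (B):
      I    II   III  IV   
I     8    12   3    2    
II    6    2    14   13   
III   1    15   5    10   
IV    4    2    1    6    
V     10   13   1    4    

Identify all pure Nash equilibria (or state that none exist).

(III, II)

A profile is a Nash equilibrium when each player is best-responding to the other.
Firm 1's best responses — vs I: III (payoff 12); vs II: III (payoff 11); vs III: I (payoff 14); vs IV: I (payoff 14).
Firm 2's best responses — vs I: II (payoff 12); vs II: III (payoff 14); vs III: II (payoff 15); vs IV: IV (payoff 6); vs V: II (payoff 13).
The only mutual best response is (III, II); neither player gains by switching there.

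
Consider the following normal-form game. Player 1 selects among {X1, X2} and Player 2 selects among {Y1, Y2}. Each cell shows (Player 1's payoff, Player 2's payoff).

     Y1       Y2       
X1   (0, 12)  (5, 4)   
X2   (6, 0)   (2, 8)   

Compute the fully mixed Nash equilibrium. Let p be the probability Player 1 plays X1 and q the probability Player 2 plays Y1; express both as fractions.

Each player's mixing probability is pinned down by making the *other* player indifferent.
Player 2 indifferent between Y1 and Y2: p·12 + (1−p)·0 = p·4 + (1−p)·8 ⟹ 0 + 12p = 8 + (-4)p ⟹ p = 1/2.
Player 1 indifferent between X1 and X2: q·0 + (1−q)·5 = q·6 + (1−q)·2 ⟹ 5 + (-5)q = 2 + 4q ⟹ q = 1/3.

p = 1/2, q = 1/3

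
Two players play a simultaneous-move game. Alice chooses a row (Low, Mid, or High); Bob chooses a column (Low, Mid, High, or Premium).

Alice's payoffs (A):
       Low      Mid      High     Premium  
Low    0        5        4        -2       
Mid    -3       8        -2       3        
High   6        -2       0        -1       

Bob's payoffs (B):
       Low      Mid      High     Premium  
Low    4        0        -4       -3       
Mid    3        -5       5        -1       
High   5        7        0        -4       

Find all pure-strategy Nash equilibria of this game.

Check mutual best responses: a cell is a NE iff neither player can gain by unilaterally deviating.
Alice's best responses — vs Low: High (payoff 6); vs Mid: Mid (payoff 8); vs High: Low (payoff 4); vs Premium: Mid (payoff 3).
Bob's best responses — vs Low: Low (payoff 4); vs Mid: High (payoff 5); vs High: Mid (payoff 7).
No cell has both players best-responding. For instance, Alice's best reply to Mid is Mid, but against Mid Bob prefers High over Mid.

No pure-strategy Nash equilibrium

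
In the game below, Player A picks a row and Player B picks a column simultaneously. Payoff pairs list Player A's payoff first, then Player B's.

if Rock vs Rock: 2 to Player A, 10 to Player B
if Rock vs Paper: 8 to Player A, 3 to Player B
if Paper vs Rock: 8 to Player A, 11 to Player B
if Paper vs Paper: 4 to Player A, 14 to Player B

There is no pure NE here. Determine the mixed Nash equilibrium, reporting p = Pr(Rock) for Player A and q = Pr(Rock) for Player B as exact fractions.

Each player's mixing probability is pinned down by making the *other* player indifferent.
Player B indifferent between Rock and Paper: p·10 + (1−p)·11 = p·3 + (1−p)·14 ⟹ 11 + (-1)p = 14 + (-11)p ⟹ p = 3/10.
Player A indifferent between Rock and Paper: q·2 + (1−q)·8 = q·8 + (1−q)·4 ⟹ 8 + (-6)q = 4 + 4q ⟹ q = 2/5.

p = 3/10, q = 2/5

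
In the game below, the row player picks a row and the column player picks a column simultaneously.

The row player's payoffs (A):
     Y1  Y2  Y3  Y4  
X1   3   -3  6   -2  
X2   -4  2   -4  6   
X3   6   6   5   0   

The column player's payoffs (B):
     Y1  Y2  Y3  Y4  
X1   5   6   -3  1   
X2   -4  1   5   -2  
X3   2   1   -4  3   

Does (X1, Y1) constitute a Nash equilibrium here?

No

Holding the column player at Y1: the row player gets 3 from X1 but could get 6 by switching to X3. The row player has a profitable deviation.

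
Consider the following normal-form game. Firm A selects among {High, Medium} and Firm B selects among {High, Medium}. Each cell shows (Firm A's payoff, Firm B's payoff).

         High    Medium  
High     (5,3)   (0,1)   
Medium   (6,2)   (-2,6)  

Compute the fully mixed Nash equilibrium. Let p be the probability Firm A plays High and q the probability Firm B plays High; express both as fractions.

p = 2/3, q = 2/3

Each player's mixing probability is pinned down by making the *other* player indifferent.
Firm B indifferent between High and Medium: p·3 + (1−p)·2 = p·1 + (1−p)·6 ⟹ 2 + 1p = 6 + (-5)p ⟹ p = 2/3.
Firm A indifferent between High and Medium: q·5 + (1−q)·0 = q·6 + (1−q)·(-2) ⟹ 0 + 5q = (-2) + 8q ⟹ q = 2/3.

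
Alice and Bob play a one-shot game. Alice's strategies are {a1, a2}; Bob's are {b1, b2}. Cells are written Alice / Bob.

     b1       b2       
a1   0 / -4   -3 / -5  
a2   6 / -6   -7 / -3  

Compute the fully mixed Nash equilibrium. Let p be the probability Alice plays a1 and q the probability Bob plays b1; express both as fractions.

p = 3/4, q = 2/5

Each player's mixing probability is pinned down by making the *other* player indifferent.
Bob indifferent between b1 and b2: p·(-4) + (1−p)·(-6) = p·(-5) + (1−p)·(-3) ⟹ (-6) + 2p = (-3) + (-2)p ⟹ p = 3/4.
Alice indifferent between a1 and a2: q·0 + (1−q)·(-3) = q·6 + (1−q)·(-7) ⟹ (-3) + 3q = (-7) + 13q ⟹ q = 2/5.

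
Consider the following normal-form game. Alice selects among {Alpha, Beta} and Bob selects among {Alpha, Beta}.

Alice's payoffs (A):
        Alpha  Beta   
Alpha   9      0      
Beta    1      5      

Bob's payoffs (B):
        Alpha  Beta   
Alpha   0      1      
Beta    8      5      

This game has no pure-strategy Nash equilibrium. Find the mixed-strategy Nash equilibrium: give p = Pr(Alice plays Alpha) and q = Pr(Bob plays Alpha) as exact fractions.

p = 3/4, q = 5/13

In a mixed NE each player is indifferent between their pure strategies, so the opponent's mix sets the indifference.
Bob indifferent between Alpha and Beta: p·0 + (1−p)·8 = p·1 + (1−p)·5 ⟹ 8 + (-8)p = 5 + (-4)p ⟹ p = 3/4.
Alice indifferent between Alpha and Beta: q·9 + (1−q)·0 = q·1 + (1−q)·5 ⟹ 0 + 9q = 5 + (-4)q ⟹ q = 5/13.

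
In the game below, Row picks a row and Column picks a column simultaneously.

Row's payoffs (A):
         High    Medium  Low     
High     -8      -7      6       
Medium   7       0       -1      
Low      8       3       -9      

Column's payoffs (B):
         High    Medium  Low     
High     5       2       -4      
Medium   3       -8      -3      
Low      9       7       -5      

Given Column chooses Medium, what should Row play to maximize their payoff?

With Column fixed at Medium, Row's payoffs are: High → -7, Medium → 0, Low → 3.
The maximum is 3, achieved by Low.

Low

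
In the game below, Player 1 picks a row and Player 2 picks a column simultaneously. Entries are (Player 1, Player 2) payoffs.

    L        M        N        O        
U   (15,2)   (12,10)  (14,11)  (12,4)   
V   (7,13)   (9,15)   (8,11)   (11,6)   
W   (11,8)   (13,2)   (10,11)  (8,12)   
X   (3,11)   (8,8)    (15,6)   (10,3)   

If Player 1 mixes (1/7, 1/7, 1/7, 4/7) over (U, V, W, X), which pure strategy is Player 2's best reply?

L

Compute Player 2's expected payoff from each pure strategy against the given mix.
L: (1/7)·2 + (1/7)·13 + (1/7)·8 + (4/7)·11 = 67/7
M: (1/7)·10 + (1/7)·15 + (1/7)·2 + (4/7)·8 = 59/7
N: (1/7)·11 + (1/7)·11 + (1/7)·11 + (4/7)·6 = 57/7
O: (1/7)·4 + (1/7)·6 + (1/7)·12 + (4/7)·3 = 34/7
Highest expected payoff is 67/7, from L.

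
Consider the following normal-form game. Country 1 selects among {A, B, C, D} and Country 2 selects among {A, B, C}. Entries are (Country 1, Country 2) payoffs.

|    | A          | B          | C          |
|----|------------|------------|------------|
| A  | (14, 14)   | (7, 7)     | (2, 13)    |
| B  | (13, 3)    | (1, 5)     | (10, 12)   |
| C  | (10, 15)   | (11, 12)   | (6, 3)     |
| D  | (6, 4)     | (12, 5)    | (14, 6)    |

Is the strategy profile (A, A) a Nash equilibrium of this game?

Yes

Holding Country 2 at A: Country 1 gets 14 from A, versus 13 from B, 10 from C, 6 from D. No profitable deviation for Country 1.
Holding Country 1 at A: Country 2 gets 14 from A, versus 7 from B, 13 from C. No profitable deviation for Country 2 either.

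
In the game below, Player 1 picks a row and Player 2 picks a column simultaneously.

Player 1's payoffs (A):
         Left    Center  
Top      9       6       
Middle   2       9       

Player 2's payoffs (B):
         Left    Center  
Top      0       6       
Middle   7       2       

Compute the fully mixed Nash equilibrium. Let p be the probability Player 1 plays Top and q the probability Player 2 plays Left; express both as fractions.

p = 5/11, q = 3/10

Each player's mixing probability is pinned down by making the *other* player indifferent.
Player 2 indifferent between Left and Center: p·0 + (1−p)·7 = p·6 + (1−p)·2 ⟹ 7 + (-7)p = 2 + 4p ⟹ p = 5/11.
Player 1 indifferent between Top and Middle: q·9 + (1−q)·6 = q·2 + (1−q)·9 ⟹ 6 + 3q = 9 + (-7)q ⟹ q = 3/10.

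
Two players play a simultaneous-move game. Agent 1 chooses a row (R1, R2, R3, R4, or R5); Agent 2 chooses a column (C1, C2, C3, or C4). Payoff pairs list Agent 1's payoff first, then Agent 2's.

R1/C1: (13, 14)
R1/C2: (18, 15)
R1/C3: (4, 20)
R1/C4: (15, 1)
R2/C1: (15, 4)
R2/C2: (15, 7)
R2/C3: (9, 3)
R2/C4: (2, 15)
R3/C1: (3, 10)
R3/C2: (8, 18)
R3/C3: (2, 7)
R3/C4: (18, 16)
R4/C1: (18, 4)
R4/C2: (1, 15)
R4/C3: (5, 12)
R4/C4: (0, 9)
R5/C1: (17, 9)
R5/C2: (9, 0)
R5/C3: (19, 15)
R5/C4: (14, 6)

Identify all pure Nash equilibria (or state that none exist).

Find each player's best response to every opponent strategy; NE are the intersections.
Agent 1's best responses — vs C1: R4 (payoff 18); vs C2: R1 (payoff 18); vs C3: R5 (payoff 19); vs C4: R3 (payoff 18).
Agent 2's best responses — vs R1: C3 (payoff 20); vs R2: C4 (payoff 15); vs R3: C2 (payoff 18); vs R4: C2 (payoff 15); vs R5: C3 (payoff 15).
The only mutual best response is (R5, C3); neither player gains by switching there.

(R5, C3)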